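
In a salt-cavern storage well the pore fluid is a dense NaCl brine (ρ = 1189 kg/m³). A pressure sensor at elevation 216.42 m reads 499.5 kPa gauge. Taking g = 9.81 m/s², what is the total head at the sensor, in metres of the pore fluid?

ψ = P/(ρg) = 499.5×1000 / (1189 × 9.81) = 42.82 m.
h = z + ψ = 216.42 + 42.82 = 259.24 m.

h ≈ 259.24 m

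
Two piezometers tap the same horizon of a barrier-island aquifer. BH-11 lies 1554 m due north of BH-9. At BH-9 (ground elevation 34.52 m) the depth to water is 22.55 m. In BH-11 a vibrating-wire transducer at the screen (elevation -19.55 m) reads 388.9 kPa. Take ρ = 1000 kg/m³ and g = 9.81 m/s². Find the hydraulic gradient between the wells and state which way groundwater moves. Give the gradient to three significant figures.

Total head at BH-9: h = 34.52 − 22.55 = 11.97 m.
Pressure head at BH-11: ψ = P/(ρg) = 388.9×1000 / (1000 × 9.81) = 39.64 m.
Total head at BH-11: h = z + ψ = -19.55 + 39.64 = 20.09 m.
Head difference: h(BH-9) − h(BH-11) = 11.97 − 20.09 = -8.12 m.
Hydraulic gradient: i = |Δh| / L = 8.12 / 1554 = 0.00523.
Flow is from higher to lower head: from BH-11 toward BH-9, i.e. toward the south.

i ≈ 0.00523; groundwater flows toward the south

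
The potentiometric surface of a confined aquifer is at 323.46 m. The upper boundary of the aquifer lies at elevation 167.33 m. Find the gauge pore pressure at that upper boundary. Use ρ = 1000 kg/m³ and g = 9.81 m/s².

Pressure head at the aquifer top: ψ = h − z = 323.46 − 167.33 = 156.13 m.
P = ρgψ = 1000 × 9.81 × 156.13 = 1531635 Pa ≈ 1530 kPa.

P ≈ 1530 kPa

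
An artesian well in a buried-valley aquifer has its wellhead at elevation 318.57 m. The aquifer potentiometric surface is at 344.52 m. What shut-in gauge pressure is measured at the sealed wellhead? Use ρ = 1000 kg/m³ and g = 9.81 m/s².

P ≈ 255 kPa

Head above the cap: Δh = 344.52 − 318.57 = 25.95 m.
P = ρgΔh = 1000 × 9.81 × 25.95 = 254570 Pa ≈ 255 kPa.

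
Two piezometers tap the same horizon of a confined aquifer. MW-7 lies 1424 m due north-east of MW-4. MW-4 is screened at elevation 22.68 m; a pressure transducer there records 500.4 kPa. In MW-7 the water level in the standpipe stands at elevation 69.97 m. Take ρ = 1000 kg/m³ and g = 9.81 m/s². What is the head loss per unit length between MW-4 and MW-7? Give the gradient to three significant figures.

i ≈ 0.00261 m/m

Pressure head at MW-4: ψ = P/(ρg) = 500.4×1000 / (1000 × 9.81) = 51.01 m.
Total head at MW-4: h = z + ψ = 22.68 + 51.01 = 73.69 m.
Total head at MW-7: h = 69.97 m (water level in the piezometer is the total head).
Head difference: h(MW-4) − h(MW-7) = 73.69 − 69.97 = 3.72 m.
Hydraulic gradient: i = |Δh| / L = 3.72 / 1424 = 0.00261.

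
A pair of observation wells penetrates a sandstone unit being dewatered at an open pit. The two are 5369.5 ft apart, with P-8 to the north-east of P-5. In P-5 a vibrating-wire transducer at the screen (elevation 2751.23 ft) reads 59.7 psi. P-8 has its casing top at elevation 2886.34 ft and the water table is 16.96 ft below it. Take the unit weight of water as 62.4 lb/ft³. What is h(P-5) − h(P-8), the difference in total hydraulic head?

Pressure head at P-5: ψ = 144·P/γ = 144 × 59.7 / 62.4 = 137.77 ft.
Total head at P-5: h = z + ψ = 2751.23 + 137.77 = 2889.00 ft.
Total head at P-8: h = 2886.34 − 16.96 = 2869.38 ft.
Head difference: h(P-5) − h(P-8) = 2889.00 − 2869.38 = 19.62 ft.

Δh ≈ 19.62 ft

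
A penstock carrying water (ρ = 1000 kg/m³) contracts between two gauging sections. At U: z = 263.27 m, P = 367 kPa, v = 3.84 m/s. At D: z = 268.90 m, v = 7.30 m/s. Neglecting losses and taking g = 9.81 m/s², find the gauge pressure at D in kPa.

P₂ ≈ 292 kPa

Pressure head at U: ψ₁ = P₁/(ρg) = 367×1000 / (1000 × 9.81) = 37.41 m.
Velocity heads: v₁²/2g = 3.84²/19.62 = 0.752 m; v₂²/2g = 7.30²/19.62 = 2.716 m.
Total head H = z₁ + ψ₁ + v₁²/2g = 263.27 + 37.41 + 0.752 = 301.43 m.
ψ₂ = H − z₂ − v₂²/2g = 301.43 − 268.90 − 2.716 = 29.81 m.
P₂ = ρgψ₂ = 1000 × 9.81 × 29.81 ≈ 292 kPa.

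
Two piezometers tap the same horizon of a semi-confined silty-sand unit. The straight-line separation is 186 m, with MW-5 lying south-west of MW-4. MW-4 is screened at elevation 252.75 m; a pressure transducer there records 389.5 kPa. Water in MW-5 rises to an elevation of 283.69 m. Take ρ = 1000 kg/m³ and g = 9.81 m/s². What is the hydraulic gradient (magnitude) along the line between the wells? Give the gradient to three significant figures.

i ≈ 0.0471

Pressure head at MW-4: ψ = P/(ρg) = 389.5×1000 / (1000 × 9.81) = 39.70 m.
Total head at MW-4: h = z + ψ = 252.75 + 39.70 = 292.45 m.
Total head at MW-5: h = 283.69 m (water level in the piezometer is the total head).
Head difference: h(MW-4) − h(MW-5) = 292.45 − 283.69 = 8.76 m.
Hydraulic gradient: i = |Δh| / L = 8.76 / 186 = 0.0471.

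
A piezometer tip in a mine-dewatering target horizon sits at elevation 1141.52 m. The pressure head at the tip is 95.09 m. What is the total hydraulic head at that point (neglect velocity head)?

h ≈ 1236.61 m

h = z + ψ = 1141.52 + 95.09 = 1236.61 m.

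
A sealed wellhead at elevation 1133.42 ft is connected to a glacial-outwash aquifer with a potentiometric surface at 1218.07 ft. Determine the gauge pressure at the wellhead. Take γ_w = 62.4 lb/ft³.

Head above the cap: Δh = 1218.07 − 1133.42 = 84.65 ft.
P = γΔh/144 = 62.4 × 84.65 / 144 = 36.7 psi.

P ≈ 36.7 psi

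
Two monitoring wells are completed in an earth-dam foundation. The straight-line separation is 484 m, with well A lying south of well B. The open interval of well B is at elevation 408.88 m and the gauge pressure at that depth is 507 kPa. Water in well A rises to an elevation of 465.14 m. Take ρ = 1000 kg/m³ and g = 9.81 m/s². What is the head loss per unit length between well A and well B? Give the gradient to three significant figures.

i ≈ 0.00946 m/m

Pressure head at well B: ψ = P/(ρg) = 507×1000 / (1000 × 9.81) = 51.68 m.
Total head at well B: h = z + ψ = 408.88 + 51.68 = 460.56 m.
Total head at well A: h = 465.14 m (water level in the piezometer is the total head).
Head difference: h(well B) − h(well A) = 460.56 − 465.14 = -4.58 m.
Hydraulic gradient: i = |Δh| / L = 4.58 / 484 = 0.00946.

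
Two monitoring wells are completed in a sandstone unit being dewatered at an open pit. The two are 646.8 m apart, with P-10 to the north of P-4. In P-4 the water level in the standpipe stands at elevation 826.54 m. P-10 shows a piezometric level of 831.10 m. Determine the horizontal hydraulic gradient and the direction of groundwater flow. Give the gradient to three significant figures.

i ≈ 0.00705; groundwater flows toward the south

Total head at P-4: h = 826.54 m (water level in the piezometer is the total head).
Total head at P-10: h = 831.10 m (water level in the piezometer is the total head).
Head difference: h(P-4) − h(P-10) = 826.54 − 831.10 = -4.56 m.
Hydraulic gradient: i = |Δh| / L = 4.56 / 646.8 = 0.00705.
Flow is from higher to lower head: from P-10 toward P-4, i.e. toward the south.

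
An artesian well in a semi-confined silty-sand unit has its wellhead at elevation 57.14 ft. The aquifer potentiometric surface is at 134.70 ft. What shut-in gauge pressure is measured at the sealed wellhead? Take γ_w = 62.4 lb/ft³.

Head above the cap: Δh = 134.70 − 57.14 = 77.56 ft.
P = γΔh/144 = 62.4 × 77.56 / 144 = 33.6 psi.

P ≈ 33.6 psi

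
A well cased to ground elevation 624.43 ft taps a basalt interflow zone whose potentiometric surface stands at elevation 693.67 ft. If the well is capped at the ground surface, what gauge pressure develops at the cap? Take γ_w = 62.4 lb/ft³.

Head above the cap: Δh = 693.67 − 624.43 = 69.24 ft.
P = γΔh/144 = 62.4 × 69.24 / 144 = 30.0 psi.

P ≈ 30.0 psi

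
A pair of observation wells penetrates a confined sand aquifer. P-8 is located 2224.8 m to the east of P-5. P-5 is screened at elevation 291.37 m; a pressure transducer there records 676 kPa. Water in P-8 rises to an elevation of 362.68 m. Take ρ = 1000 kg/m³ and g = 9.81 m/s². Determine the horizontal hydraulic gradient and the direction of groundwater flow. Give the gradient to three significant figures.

Pressure head at P-5: ψ = P/(ρg) = 676×1000 / (1000 × 9.81) = 68.91 m.
Total head at P-5: h = z + ψ = 291.37 + 68.91 = 360.28 m.
Total head at P-8: h = 362.68 m (water level in the piezometer is the total head).
Head difference: h(P-5) − h(P-8) = 360.28 − 362.68 = -2.40 m.
Hydraulic gradient: i = |Δh| / L = 2.40 / 2224.8 = 0.00108.
Flow is from higher to lower head: from P-8 toward P-5, i.e. toward the west.

i ≈ 0.00108; groundwater flows toward the west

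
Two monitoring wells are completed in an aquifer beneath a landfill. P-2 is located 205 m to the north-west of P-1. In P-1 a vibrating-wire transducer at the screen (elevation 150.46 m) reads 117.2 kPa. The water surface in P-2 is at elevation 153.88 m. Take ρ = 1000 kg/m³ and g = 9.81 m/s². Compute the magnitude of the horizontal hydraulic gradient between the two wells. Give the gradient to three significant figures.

i ≈ 0.0416

Pressure head at P-1: ψ = P/(ρg) = 117.2×1000 / (1000 × 9.81) = 11.95 m.
Total head at P-1: h = z + ψ = 150.46 + 11.95 = 162.41 m.
Total head at P-2: h = 153.88 m (water level in the piezometer is the total head).
Head difference: h(P-1) − h(P-2) = 162.41 − 153.88 = 8.53 m.
Hydraulic gradient: i = |Δh| / L = 8.53 / 205 = 0.0416.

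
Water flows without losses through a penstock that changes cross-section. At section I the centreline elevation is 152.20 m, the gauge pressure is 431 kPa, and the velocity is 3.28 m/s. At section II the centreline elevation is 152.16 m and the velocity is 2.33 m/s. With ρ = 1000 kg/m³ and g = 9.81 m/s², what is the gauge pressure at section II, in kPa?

Pressure head at I: ψ₁ = P₁/(ρg) = 431×1000 / (1000 × 9.81) = 43.93 m.
Velocity heads: v₁²/2g = 3.28²/19.62 = 0.548 m; v₂²/2g = 2.33²/19.62 = 0.277 m.
Total head H = z₁ + ψ₁ + v₁²/2g = 152.20 + 43.93 + 0.548 = 196.68 m.
ψ₂ = H − z₂ − v₂²/2g = 196.68 − 152.16 − 0.277 = 44.24 m.
P₂ = ρgψ₂ = 1000 × 9.81 × 44.24 ≈ 434 kPa.

P₂ ≈ 434 kPa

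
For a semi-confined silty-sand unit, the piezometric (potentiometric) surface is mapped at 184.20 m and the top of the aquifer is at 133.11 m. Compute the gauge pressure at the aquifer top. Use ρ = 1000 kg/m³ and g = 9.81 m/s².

Pressure head at the aquifer top: ψ = h − z = 184.20 − 133.11 = 51.09 m.
P = ρgψ = 1000 × 9.81 × 51.09 = 501193 Pa ≈ 501 kPa.

P ≈ 501 kPa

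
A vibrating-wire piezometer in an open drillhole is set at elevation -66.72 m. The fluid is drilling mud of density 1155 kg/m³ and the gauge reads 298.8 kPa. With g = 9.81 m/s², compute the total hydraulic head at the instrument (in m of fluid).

ψ = P/(ρg) = 298.8×1000 / (1155 × 9.81) = 26.37 m.
h = z + ψ = -66.72 + 26.37 = -40.35 m.

h ≈ -40.35 m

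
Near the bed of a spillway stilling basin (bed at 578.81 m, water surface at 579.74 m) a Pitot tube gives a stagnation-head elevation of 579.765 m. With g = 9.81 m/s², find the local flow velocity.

Near the bed, under hydrostatic conditions, the piezometric head (z + ψ) equals the free-surface elevation, 579.74 m.
Velocity head = total − piezometric = 579.765 − 579.74 = 0.025 m.
v = √(2g·h_v) = √(2 × 9.81 × 0.025) = 0.700 m/s.

v ≈ 0.700 m/s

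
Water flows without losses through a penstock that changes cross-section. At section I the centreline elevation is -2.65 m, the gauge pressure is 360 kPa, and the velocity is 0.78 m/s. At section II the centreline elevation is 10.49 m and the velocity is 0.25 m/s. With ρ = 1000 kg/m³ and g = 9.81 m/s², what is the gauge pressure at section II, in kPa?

P₂ ≈ 231 kPa

Pressure head at I: ψ₁ = P₁/(ρg) = 360×1000 / (1000 × 9.81) = 36.70 m.
Velocity heads: v₁²/2g = 0.78²/19.62 = 0.031 m; v₂²/2g = 0.25²/19.62 = 0.003 m.
Total head H = z₁ + ψ₁ + v₁²/2g = -2.65 + 36.70 + 0.031 = 34.08 m.
ψ₂ = H − z₂ − v₂²/2g = 34.08 − 10.49 − 0.003 = 23.59 m.
P₂ = ρgψ₂ = 1000 × 9.81 × 23.59 ≈ 231 kPa.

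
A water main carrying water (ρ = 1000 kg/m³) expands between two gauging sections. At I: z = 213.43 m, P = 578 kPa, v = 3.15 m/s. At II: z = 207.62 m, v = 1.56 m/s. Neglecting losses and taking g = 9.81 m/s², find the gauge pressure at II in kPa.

Pressure head at I: ψ₁ = P₁/(ρg) = 578×1000 / (1000 × 9.81) = 58.92 m.
Velocity heads: v₁²/2g = 3.15²/19.62 = 0.506 m; v₂²/2g = 1.56²/19.62 = 0.124 m.
Total head H = z₁ + ψ₁ + v₁²/2g = 213.43 + 58.92 + 0.506 = 272.86 m.
ψ₂ = H − z₂ − v₂²/2g = 272.86 − 207.62 − 0.124 = 65.12 m.
P₂ = ρgψ₂ = 1000 × 9.81 × 65.12 ≈ 639 kPa.

P₂ ≈ 639 kPa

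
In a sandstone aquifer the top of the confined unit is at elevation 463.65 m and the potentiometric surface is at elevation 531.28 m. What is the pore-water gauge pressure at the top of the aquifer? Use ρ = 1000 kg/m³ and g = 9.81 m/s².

Pressure head at the aquifer top: ψ = h − z = 531.28 − 463.65 = 67.63 m.
P = ρgψ = 1000 × 9.81 × 67.63 = 663450 Pa ≈ 663 kPa.

P ≈ 663 kPa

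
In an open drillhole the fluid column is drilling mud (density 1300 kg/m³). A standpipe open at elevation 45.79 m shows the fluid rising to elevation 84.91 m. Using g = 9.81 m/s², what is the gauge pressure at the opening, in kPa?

P ≈ 499 kPa

Pressure head ψ = h − z = 84.91 − 45.79 = 39.12 m.
P = ρgψ = 1300 × 9.81 × 39.12 = 498897 Pa ≈ 499 kPa.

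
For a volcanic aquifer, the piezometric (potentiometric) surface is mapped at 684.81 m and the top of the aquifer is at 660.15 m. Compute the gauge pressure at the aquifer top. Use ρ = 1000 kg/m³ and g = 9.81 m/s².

P ≈ 242 kPa

Pressure head at the aquifer top: ψ = h − z = 684.81 − 660.15 = 24.66 m.
P = ρgψ = 1000 × 9.81 × 24.66 = 241915 Pa ≈ 242 kPa.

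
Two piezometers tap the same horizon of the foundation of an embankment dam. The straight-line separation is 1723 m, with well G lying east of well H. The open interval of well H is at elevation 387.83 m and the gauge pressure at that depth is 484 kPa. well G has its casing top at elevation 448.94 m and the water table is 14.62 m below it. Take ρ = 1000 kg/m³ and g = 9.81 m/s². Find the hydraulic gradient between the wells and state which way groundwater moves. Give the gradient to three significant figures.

Pressure head at well H: ψ = P/(ρg) = 484×1000 / (1000 × 9.81) = 49.34 m.
Total head at well H: h = z + ψ = 387.83 + 49.34 = 437.17 m.
Total head at well G: h = 448.94 − 14.62 = 434.32 m.
Head difference: h(well H) − h(well G) = 437.17 − 434.32 = 2.85 m.
Hydraulic gradient: i = |Δh| / L = 2.85 / 1723 = 0.00165.
Flow is from higher to lower head: from well H toward well G, i.e. toward the east.

i ≈ 0.00165; groundwater flows toward the east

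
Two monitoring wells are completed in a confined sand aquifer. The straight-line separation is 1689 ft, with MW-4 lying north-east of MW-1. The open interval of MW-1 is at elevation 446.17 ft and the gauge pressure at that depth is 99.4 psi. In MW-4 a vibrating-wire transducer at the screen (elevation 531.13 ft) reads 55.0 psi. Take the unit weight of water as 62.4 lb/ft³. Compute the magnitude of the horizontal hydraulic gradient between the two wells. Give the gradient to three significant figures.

i ≈ 0.0104

Pressure head at MW-1: ψ = 144·P/γ = 144 × 99.4 / 62.4 = 229.38 ft.
Total head at MW-1: h = z + ψ = 446.17 + 229.38 = 675.55 ft.
Pressure head at MW-4: ψ = 144·P/γ = 144 × 55.0 / 62.4 = 126.92 ft.
Total head at MW-4: h = z + ψ = 531.13 + 126.92 = 658.05 ft.
Head difference: h(MW-1) − h(MW-4) = 675.55 − 658.05 = 17.50 ft.
Hydraulic gradient: i = |Δh| / L = 17.50 / 1689 = 0.0104.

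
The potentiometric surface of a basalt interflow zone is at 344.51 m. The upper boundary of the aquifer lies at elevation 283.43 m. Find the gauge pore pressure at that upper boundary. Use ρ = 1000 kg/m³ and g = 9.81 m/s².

P ≈ 599 kPa

Pressure head at the aquifer top: ψ = h − z = 344.51 − 283.43 = 61.08 m.
P = ρgψ = 1000 × 9.81 × 61.08 = 599195 Pa ≈ 599 kPa.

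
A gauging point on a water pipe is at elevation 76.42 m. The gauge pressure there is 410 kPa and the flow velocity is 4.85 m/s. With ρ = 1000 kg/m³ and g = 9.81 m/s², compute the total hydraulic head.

Pressure head ψ = P/(ρg) = 410×1000 / (1000 × 9.81) = 41.79 m.
Velocity head = v²/(2g) = 4.85² / (2 × 9.81) = 1.199 m.
h = z + ψ + v²/(2g) = 76.42 + 41.79 + 1.199 = 119.41 m.

h ≈ 119.41 m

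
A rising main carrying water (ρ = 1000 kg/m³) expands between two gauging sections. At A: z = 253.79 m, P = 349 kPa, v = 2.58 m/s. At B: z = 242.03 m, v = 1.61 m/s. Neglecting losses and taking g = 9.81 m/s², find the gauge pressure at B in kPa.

Pressure head at A: ψ₁ = P₁/(ρg) = 349×1000 / (1000 × 9.81) = 35.58 m.
Velocity heads: v₁²/2g = 2.58²/19.62 = 0.339 m; v₂²/2g = 1.61²/19.62 = 0.132 m.
Total head H = z₁ + ψ₁ + v₁²/2g = 253.79 + 35.58 + 0.339 = 289.71 m.
ψ₂ = H − z₂ − v₂²/2g = 289.71 − 242.03 − 0.132 = 47.55 m.
P₂ = ρgψ₂ = 1000 × 9.81 × 47.55 ≈ 466 kPa.

P₂ ≈ 466 kPa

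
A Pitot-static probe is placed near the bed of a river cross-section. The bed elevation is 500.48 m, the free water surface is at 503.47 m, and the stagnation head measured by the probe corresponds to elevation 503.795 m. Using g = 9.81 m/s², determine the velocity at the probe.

Near the bed, under hydrostatic conditions, the piezometric head (z + ψ) equals the free-surface elevation, 503.47 m.
Velocity head = total − piezometric = 503.795 − 503.47 = 0.325 m.
v = √(2g·h_v) = √(2 × 9.81 × 0.325) = 2.53 m/s.

v ≈ 2.53 m/s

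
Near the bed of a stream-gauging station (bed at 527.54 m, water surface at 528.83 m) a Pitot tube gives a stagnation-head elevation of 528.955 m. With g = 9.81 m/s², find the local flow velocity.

v ≈ 1.57 m/s

Near the bed, under hydrostatic conditions, the piezometric head (z + ψ) equals the free-surface elevation, 528.83 m.
Velocity head = total − piezometric = 528.955 − 528.83 = 0.125 m.
v = √(2g·h_v) = √(2 × 9.81 × 0.125) = 1.57 m/s.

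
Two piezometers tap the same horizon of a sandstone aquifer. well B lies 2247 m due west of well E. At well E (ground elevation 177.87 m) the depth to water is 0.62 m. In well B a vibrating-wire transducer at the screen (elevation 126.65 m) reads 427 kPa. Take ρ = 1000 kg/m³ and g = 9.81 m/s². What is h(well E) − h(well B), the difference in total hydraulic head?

Δh ≈ 7.07 m

Total head at well E: h = 177.87 − 0.62 = 177.25 m.
Pressure head at well B: ψ = P/(ρg) = 427×1000 / (1000 × 9.81) = 43.53 m.
Total head at well B: h = z + ψ = 126.65 + 43.53 = 170.18 m.
Head difference: h(well E) − h(well B) = 177.25 − 170.18 = 7.07 m.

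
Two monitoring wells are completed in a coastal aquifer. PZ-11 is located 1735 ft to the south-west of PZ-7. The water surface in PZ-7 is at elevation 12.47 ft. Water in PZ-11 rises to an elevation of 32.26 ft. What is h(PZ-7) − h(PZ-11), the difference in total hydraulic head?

Total head at PZ-7: h = 12.47 ft (water level in the piezometer is the total head).
Total head at PZ-11: h = 32.26 ft (water level in the piezometer is the total head).
Head difference: h(PZ-7) − h(PZ-11) = 12.47 − 32.26 = -19.79 ft.

Δh ≈ -19.79 ft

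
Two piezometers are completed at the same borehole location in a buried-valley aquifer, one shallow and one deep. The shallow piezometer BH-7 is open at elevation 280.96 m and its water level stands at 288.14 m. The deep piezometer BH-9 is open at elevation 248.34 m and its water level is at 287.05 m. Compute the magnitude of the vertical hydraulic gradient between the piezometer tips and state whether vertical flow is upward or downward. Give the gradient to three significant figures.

|i_v| ≈ 0.0334; vertical flow is downward

Total head at BH-7: h = 288.14 m (water level in the standpipe).
Total head at BH-9: h = 287.05 m.
Δh = h(BH-7) − h(BH-9) = 288.14 − 287.05 = 1.09 m.
Vertical separation Δz = 280.96 − 248.34 = 32.62 m.
|i_v| = |Δh| / Δz = 1.09 / 32.62 = 0.0334.
Head is higher in the shallow piezometer, so vertical flow is downward (recharge condition).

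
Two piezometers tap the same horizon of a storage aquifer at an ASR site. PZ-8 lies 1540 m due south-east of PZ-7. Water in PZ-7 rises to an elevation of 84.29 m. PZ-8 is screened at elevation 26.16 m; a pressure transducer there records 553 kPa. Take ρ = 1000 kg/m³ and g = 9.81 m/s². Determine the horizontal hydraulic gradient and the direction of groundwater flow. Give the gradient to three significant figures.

Total head at PZ-7: h = 84.29 m (water level in the piezometer is the total head).
Pressure head at PZ-8: ψ = P/(ρg) = 553×1000 / (1000 × 9.81) = 56.37 m.
Total head at PZ-8: h = z + ψ = 26.16 + 56.37 = 82.53 m.
Head difference: h(PZ-7) − h(PZ-8) = 84.29 − 82.53 = 1.76 m.
Hydraulic gradient: i = |Δh| / L = 1.76 / 1540 = 0.00114.
Flow is from higher to lower head: from PZ-7 toward PZ-8, i.e. toward the south-east.

i ≈ 0.00114; groundwater flows toward the south-east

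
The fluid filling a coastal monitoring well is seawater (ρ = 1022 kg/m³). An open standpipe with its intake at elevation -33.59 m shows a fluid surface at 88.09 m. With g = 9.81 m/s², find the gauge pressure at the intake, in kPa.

Pressure head ψ = h − z = 88.09 − (-33.59) = 121.68 m.
P = ρgψ = 1022 × 9.81 × 121.68 = 1219942 Pa ≈ 1220 kPa.

P ≈ 1220 kPa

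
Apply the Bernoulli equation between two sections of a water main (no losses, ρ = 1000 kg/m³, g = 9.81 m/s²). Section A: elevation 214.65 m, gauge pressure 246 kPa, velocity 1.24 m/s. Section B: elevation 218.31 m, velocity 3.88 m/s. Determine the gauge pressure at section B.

Pressure head at A: ψ₁ = P₁/(ρg) = 246×1000 / (1000 × 9.81) = 25.08 m.
Velocity heads: v₁²/2g = 1.24²/19.62 = 0.078 m; v₂²/2g = 3.88²/19.62 = 0.767 m.
Total head H = z₁ + ψ₁ + v₁²/2g = 214.65 + 25.08 + 0.078 = 239.81 m.
ψ₂ = H − z₂ − v₂²/2g = 239.81 − 218.31 − 0.767 = 20.73 m.
P₂ = ρgψ₂ = 1000 × 9.81 × 20.73 ≈ 203 kPa.

P₂ ≈ 203 kPa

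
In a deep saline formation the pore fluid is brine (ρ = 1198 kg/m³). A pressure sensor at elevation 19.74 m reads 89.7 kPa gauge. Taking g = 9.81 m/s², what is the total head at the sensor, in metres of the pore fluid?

ψ = P/(ρg) = 89.7×1000 / (1198 × 9.81) = 7.63 m.
h = z + ψ = 19.74 + 7.63 = 27.37 m.

h ≈ 27.37 m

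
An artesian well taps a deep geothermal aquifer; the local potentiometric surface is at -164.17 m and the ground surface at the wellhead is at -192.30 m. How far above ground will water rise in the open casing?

≈ 28.13 m above ground

Water rises to the potentiometric surface, so the rise above ground = -164.17 − (-192.30) = 28.13 m.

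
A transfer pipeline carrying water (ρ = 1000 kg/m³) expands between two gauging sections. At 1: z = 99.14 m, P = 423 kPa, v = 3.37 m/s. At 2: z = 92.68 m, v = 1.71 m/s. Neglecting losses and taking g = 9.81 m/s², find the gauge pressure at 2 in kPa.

Pressure head at 1: ψ₁ = P₁/(ρg) = 423×1000 / (1000 × 9.81) = 43.12 m.
Velocity heads: v₁²/2g = 3.37²/19.62 = 0.579 m; v₂²/2g = 1.71²/19.62 = 0.149 m.
Total head H = z₁ + ψ₁ + v₁²/2g = 99.14 + 43.12 + 0.579 = 142.84 m.
ψ₂ = H − z₂ − v₂²/2g = 142.84 − 92.68 − 0.149 = 50.01 m.
P₂ = ρgψ₂ = 1000 × 9.81 × 50.01 ≈ 491 kPa.

P₂ ≈ 491 kPa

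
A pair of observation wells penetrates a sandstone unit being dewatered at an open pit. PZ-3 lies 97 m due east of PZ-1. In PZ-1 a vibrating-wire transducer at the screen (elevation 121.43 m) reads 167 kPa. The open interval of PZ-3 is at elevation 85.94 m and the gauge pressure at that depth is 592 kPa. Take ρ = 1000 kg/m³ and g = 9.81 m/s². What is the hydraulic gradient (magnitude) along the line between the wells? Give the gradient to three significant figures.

Pressure head at PZ-1: ψ = P/(ρg) = 167×1000 / (1000 × 9.81) = 17.02 m.
Total head at PZ-1: h = z + ψ = 121.43 + 17.02 = 138.45 m.
Pressure head at PZ-3: ψ = P/(ρg) = 592×1000 / (1000 × 9.81) = 60.35 m.
Total head at PZ-3: h = z + ψ = 85.94 + 60.35 = 146.29 m.
Head difference: h(PZ-1) − h(PZ-3) = 138.45 − 146.29 = -7.84 m.
Hydraulic gradient: i = |Δh| / L = 7.84 / 97 = 0.0808.

i ≈ 0.0808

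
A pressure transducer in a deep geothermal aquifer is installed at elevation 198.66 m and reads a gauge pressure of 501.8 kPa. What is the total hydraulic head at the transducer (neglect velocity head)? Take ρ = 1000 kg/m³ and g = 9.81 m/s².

ψ = P/(ρg) = 501.8×1000 / (1000 × 9.81) = 51.15 m.
h = z + ψ = 198.66 + 51.15 = 249.81 m.

h ≈ 249.81 m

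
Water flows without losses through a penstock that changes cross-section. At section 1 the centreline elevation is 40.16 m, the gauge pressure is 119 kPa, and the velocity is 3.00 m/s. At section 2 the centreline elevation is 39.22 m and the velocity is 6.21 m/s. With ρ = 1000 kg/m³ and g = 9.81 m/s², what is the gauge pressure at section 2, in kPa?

P₂ ≈ 113 kPa

Pressure head at 1: ψ₁ = P₁/(ρg) = 119×1000 / (1000 × 9.81) = 12.13 m.
Velocity heads: v₁²/2g = 3.00²/19.62 = 0.459 m; v₂²/2g = 6.21²/19.62 = 1.966 m.
Total head H = z₁ + ψ₁ + v₁²/2g = 40.16 + 12.13 + 0.459 = 52.75 m.
ψ₂ = H − z₂ − v₂²/2g = 52.75 − 39.22 − 1.966 = 11.56 m.
P₂ = ρgψ₂ = 1000 × 9.81 × 11.56 ≈ 113 kPa.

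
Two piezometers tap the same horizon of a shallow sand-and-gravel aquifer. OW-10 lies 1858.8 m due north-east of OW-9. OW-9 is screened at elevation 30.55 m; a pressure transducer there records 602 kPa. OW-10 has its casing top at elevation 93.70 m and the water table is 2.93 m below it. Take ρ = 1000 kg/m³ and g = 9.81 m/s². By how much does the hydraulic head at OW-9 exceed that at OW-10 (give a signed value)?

Pressure head at OW-9: ψ = P/(ρg) = 602×1000 / (1000 × 9.81) = 61.37 m.
Total head at OW-9: h = z + ψ = 30.55 + 61.37 = 91.92 m.
Total head at OW-10: h = 93.70 − 2.93 = 90.77 m.
Head difference: h(OW-9) − h(OW-10) = 91.92 − 90.77 = 1.15 m.

Δh ≈ 1.15 m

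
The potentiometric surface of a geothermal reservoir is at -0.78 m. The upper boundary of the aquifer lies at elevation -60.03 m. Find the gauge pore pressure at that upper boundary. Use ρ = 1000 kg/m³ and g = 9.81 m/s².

P ≈ 581 kPa

Pressure head at the aquifer top: ψ = h − z = -0.78 − (-60.03) = 59.25 m.
P = ρgψ = 1000 × 9.81 × 59.25 = 581242 Pa ≈ 581 kPa.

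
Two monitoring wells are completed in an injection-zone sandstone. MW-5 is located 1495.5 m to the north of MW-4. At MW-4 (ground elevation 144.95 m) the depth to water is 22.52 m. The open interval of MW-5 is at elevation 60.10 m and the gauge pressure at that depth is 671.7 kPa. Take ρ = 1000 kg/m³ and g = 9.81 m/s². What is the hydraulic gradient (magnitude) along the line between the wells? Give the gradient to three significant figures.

Total head at MW-4: h = 144.95 − 22.52 = 122.43 m.
Pressure head at MW-5: ψ = P/(ρg) = 671.7×1000 / (1000 × 9.81) = 68.47 m.
Total head at MW-5: h = z + ψ = 60.10 + 68.47 = 128.57 m.
Head difference: h(MW-4) − h(MW-5) = 122.43 − 128.57 = -6.14 m.
Hydraulic gradient: i = |Δh| / L = 6.14 / 1495.5 = 0.00411.

i ≈ 0.00411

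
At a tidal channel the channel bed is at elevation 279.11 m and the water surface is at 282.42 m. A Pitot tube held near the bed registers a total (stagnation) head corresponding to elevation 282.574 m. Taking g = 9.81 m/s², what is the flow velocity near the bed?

v ≈ 1.74 m/s

Near the bed, under hydrostatic conditions, the piezometric head (z + ψ) equals the free-surface elevation, 282.42 m.
Velocity head = total − piezometric = 282.574 − 282.42 = 0.154 m.
v = √(2g·h_v) = √(2 × 9.81 × 0.154) = 1.74 m/s.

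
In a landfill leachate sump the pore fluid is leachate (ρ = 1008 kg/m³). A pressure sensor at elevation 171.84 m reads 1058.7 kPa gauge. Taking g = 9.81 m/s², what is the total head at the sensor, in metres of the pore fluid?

ψ = P/(ρg) = 1058.7×1000 / (1008 × 9.81) = 107.06 m.
h = z + ψ = 171.84 + 107.06 = 278.90 m.

h ≈ 278.90 m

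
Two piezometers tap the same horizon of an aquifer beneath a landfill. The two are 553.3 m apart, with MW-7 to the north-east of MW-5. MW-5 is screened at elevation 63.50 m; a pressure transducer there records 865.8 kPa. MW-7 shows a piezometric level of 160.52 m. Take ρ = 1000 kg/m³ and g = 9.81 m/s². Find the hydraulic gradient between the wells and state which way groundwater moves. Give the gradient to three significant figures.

Pressure head at MW-5: ψ = P/(ρg) = 865.8×1000 / (1000 × 9.81) = 88.26 m.
Total head at MW-5: h = z + ψ = 63.50 + 88.26 = 151.76 m.
Total head at MW-7: h = 160.52 m (water level in the piezometer is the total head).
Head difference: h(MW-5) − h(MW-7) = 151.76 − 160.52 = -8.76 m.
Hydraulic gradient: i = |Δh| / L = 8.76 / 553.3 = 0.0158.
Flow is from higher to lower head: from MW-7 toward MW-5, i.e. toward the south-west.

i ≈ 0.0158; groundwater flows toward the south-west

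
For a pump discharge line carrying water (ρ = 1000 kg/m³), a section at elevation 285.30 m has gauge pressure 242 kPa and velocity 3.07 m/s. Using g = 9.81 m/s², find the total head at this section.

Pressure head ψ = P/(ρg) = 242×1000 / (1000 × 9.81) = 24.67 m.
Velocity head = v²/(2g) = 3.07² / (2 × 9.81) = 0.480 m.
h = z + ψ + v²/(2g) = 285.30 + 24.67 + 0.480 = 310.45 m.

h ≈ 310.45 m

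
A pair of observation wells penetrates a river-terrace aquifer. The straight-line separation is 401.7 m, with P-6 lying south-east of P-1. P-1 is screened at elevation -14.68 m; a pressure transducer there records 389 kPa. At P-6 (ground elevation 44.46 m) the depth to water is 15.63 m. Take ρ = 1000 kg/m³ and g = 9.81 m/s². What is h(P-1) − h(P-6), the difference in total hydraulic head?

Δh ≈ -3.86 m

Pressure head at P-1: ψ = P/(ρg) = 389×1000 / (1000 × 9.81) = 39.65 m.
Total head at P-1: h = z + ψ = -14.68 + 39.65 = 24.97 m.
Total head at P-6: h = 44.46 − 15.63 = 28.83 m.
Head difference: h(P-1) − h(P-6) = 24.97 − 28.83 = -3.86 m.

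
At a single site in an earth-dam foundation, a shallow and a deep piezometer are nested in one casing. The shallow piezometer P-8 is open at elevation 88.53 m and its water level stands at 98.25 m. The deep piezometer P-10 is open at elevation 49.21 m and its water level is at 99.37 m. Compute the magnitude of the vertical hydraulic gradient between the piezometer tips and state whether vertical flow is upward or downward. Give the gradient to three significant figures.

Total head at P-8: h = 98.25 m (water level in the standpipe).
Total head at P-10: h = 99.37 m.
Δh = h(P-8) − h(P-10) = 98.25 − 99.37 = -1.12 m.
Vertical separation Δz = 88.53 − 49.21 = 39.32 m.
|i_v| = |Δh| / Δz = 1.12 / 39.32 = 0.0285.
Head is higher in the deep piezometer, so vertical flow is upward (discharge condition).

|i_v| ≈ 0.0285; vertical flow is upward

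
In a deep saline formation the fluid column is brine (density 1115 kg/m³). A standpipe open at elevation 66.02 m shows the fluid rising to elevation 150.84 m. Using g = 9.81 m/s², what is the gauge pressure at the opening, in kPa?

Pressure head ψ = h − z = 150.84 − 66.02 = 84.82 m.
P = ρgψ = 1115 × 9.81 × 84.82 = 927774 Pa ≈ 928 kPa.

P ≈ 928 kPa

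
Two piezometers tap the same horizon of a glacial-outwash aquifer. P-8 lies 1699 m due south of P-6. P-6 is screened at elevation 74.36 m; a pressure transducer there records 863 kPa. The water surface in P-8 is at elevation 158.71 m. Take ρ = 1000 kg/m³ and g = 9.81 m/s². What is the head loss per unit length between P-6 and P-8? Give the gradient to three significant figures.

i ≈ 0.00213 m/m

Pressure head at P-6: ψ = P/(ρg) = 863×1000 / (1000 × 9.81) = 87.97 m.
Total head at P-6: h = z + ψ = 74.36 + 87.97 = 162.33 m.
Total head at P-8: h = 158.71 m (water level in the piezometer is the total head).
Head difference: h(P-6) − h(P-8) = 162.33 − 158.71 = 3.62 m.
Hydraulic gradient: i = |Δh| / L = 3.62 / 1699 = 0.00213.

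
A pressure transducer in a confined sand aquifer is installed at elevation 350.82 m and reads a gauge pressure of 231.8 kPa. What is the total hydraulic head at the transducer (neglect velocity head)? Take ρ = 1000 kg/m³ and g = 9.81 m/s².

ψ = P/(ρg) = 231.8×1000 / (1000 × 9.81) = 23.63 m.
h = z + ψ = 350.82 + 23.63 = 374.45 m.

h ≈ 374.45 m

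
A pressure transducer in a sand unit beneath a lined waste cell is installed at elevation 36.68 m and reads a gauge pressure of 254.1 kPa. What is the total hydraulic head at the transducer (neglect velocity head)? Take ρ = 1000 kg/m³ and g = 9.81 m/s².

ψ = P/(ρg) = 254.1×1000 / (1000 × 9.81) = 25.90 m.
h = z + ψ = 36.68 + 25.90 = 62.58 m.

h ≈ 62.58 m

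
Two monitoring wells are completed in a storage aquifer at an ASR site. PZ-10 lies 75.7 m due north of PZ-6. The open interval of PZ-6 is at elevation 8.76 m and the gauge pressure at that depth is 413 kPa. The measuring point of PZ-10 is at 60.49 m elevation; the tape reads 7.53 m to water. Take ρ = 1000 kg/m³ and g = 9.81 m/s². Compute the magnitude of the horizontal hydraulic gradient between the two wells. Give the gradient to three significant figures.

Pressure head at PZ-6: ψ = P/(ρg) = 413×1000 / (1000 × 9.81) = 42.10 m.
Total head at PZ-6: h = z + ψ = 8.76 + 42.10 = 50.86 m.
Total head at PZ-10: h = 60.49 − 7.53 = 52.96 m.
Head difference: h(PZ-6) − h(PZ-10) = 50.86 − 52.96 = -2.10 m.
Hydraulic gradient: i = |Δh| / L = 2.10 / 75.7 = 0.0277.

i ≈ 0.0277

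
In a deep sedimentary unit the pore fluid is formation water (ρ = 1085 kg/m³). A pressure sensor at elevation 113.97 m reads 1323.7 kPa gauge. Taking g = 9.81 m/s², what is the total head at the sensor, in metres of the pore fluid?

ψ = P/(ρg) = 1323.7×1000 / (1085 × 9.81) = 124.36 m.
h = z + ψ = 113.97 + 124.36 = 238.33 m.

h ≈ 238.33 m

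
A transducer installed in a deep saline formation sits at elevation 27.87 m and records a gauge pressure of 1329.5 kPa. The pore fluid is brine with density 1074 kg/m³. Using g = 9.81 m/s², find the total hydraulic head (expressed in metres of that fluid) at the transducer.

h ≈ 154.06 m

ψ = P/(ρg) = 1329.5×1000 / (1074 × 9.81) = 126.19 m.
h = z + ψ = 27.87 + 126.19 = 154.06 m.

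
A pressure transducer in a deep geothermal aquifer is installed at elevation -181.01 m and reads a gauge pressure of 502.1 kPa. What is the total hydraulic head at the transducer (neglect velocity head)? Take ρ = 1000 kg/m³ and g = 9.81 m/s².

h ≈ -129.83 m

ψ = P/(ρg) = 502.1×1000 / (1000 × 9.81) = 51.18 m.
h = z + ψ = -181.01 + 51.18 = -129.83 m.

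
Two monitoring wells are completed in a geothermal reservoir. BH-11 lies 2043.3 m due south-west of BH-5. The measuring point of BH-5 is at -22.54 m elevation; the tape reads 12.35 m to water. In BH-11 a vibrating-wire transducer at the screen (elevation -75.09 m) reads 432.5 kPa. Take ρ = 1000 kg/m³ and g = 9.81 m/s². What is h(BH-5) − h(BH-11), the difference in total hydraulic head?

Δh ≈ -3.89 m

Total head at BH-5: h = -22.54 − 12.35 = -34.89 m.
Pressure head at BH-11: ψ = P/(ρg) = 432.5×1000 / (1000 × 9.81) = 44.09 m.
Total head at BH-11: h = z + ψ = -75.09 + 44.09 = -31.00 m.
Head difference: h(BH-5) − h(BH-11) = -34.89 − (-31.00) = -3.89 m.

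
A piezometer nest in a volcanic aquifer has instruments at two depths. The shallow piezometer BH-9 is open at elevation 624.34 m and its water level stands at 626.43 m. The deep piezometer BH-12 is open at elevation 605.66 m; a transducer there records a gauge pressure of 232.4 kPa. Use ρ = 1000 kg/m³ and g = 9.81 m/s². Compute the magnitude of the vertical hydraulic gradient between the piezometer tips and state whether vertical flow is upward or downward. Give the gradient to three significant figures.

|i_v| ≈ 0.156; vertical flow is upward

Total head at BH-9: h = 626.43 m (water level in the standpipe).
Pressure head at BH-12: ψ = P/(ρg) = 232.4×1000 / (1000 × 9.81) = 23.69 m.
Total head at BH-12: h = z + ψ = 605.66 + 23.69 = 629.35 m.
Δh = h(BH-9) − h(BH-12) = 626.43 − 629.35 = -2.92 m.
Vertical separation Δz = 624.34 − 605.66 = 18.68 m.
|i_v| = |Δh| / Δz = 2.92 / 18.68 = 0.156.
Head is higher in the deep piezometer, so vertical flow is upward (discharge condition).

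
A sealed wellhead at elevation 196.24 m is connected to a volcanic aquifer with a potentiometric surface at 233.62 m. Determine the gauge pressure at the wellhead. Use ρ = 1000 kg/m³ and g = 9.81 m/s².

Head above the cap: Δh = 233.62 − 196.24 = 37.38 m.
P = ρgΔh = 1000 × 9.81 × 37.38 = 366698 Pa ≈ 367 kPa.

P ≈ 367 kPa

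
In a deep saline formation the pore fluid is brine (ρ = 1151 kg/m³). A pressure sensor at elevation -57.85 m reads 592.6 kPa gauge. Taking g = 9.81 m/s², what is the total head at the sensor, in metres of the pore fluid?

h ≈ -5.37 m

ψ = P/(ρg) = 592.6×1000 / (1151 × 9.81) = 52.48 m.
h = z + ψ = -57.85 + 52.48 = -5.37 m.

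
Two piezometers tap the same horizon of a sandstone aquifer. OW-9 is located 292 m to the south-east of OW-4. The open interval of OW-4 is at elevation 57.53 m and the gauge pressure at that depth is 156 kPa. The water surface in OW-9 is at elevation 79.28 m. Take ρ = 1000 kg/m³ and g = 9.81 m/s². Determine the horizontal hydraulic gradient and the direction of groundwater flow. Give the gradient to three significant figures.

Pressure head at OW-4: ψ = P/(ρg) = 156×1000 / (1000 × 9.81) = 15.90 m.
Total head at OW-4: h = z + ψ = 57.53 + 15.90 = 73.43 m.
Total head at OW-9: h = 79.28 m (water level in the piezometer is the total head).
Head difference: h(OW-4) − h(OW-9) = 73.43 − 79.28 = -5.85 m.
Hydraulic gradient: i = |Δh| / L = 5.85 / 292 = 0.0200.
Flow is from higher to lower head: from OW-9 toward OW-4, i.e. toward the north-west.

i ≈ 0.0200; groundwater flows toward the north-west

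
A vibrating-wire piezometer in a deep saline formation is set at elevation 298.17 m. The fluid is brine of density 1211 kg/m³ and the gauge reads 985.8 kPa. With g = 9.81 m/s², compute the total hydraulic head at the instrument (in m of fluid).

ψ = P/(ρg) = 985.8×1000 / (1211 × 9.81) = 82.98 m.
h = z + ψ = 298.17 + 82.98 = 381.15 m.

h ≈ 381.15 m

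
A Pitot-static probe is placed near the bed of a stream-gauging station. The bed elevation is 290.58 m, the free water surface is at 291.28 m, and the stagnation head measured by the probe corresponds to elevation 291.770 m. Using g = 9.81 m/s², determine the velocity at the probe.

v ≈ 3.10 m/s

Near the bed, under hydrostatic conditions, the piezometric head (z + ψ) equals the free-surface elevation, 291.28 m.
Velocity head = total − piezometric = 291.770 − 291.28 = 0.490 m.
v = √(2g·h_v) = √(2 × 9.81 × 0.490) = 3.10 m/s.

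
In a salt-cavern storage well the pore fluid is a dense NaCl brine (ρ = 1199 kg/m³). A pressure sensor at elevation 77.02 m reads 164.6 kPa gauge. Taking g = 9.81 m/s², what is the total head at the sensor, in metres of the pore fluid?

ψ = P/(ρg) = 164.6×1000 / (1199 × 9.81) = 13.99 m.
h = z + ψ = 77.02 + 13.99 = 91.01 m.

h ≈ 91.01 m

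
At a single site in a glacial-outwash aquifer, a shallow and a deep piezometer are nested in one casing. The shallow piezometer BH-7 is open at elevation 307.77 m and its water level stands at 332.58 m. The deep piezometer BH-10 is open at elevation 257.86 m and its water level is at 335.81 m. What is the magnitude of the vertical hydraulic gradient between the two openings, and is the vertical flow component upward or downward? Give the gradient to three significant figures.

|i_v| ≈ 0.0647; vertical flow is upward

Total head at BH-7: h = 332.58 m (water level in the standpipe).
Total head at BH-10: h = 335.81 m.
Δh = h(BH-7) − h(BH-10) = 332.58 − 335.81 = -3.23 m.
Vertical separation Δz = 307.77 − 257.86 = 49.91 m.
|i_v| = |Δh| / Δz = 3.23 / 49.91 = 0.0647.
Head is higher in the deep piezometer, so vertical flow is upward (discharge condition).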